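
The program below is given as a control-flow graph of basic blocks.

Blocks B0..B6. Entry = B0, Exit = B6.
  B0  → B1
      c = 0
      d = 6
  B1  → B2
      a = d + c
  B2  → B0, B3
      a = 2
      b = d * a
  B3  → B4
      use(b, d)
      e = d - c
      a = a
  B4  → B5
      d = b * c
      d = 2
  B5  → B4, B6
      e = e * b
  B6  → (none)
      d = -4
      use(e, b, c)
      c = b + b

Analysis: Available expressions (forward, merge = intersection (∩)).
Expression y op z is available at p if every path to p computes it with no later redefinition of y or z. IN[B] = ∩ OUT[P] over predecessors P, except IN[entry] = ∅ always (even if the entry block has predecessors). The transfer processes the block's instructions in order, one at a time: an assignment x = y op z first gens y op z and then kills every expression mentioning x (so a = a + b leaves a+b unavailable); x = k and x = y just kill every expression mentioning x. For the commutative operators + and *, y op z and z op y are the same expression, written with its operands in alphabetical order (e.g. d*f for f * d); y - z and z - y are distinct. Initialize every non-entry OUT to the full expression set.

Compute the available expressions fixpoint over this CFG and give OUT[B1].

Answer: {c+d}

Trace:
Converged values:
  B0:   IN={}   OUT={}
  B1:   IN={}   OUT={c+d}
  B2:   IN={c+d}   OUT={a*d, c+d}
  B3:   IN={a*d, c+d}   OUT={c+d, d-c}
  B4:   IN={}   OUT={b*c}
  B5:   IN={b*c}   OUT={b*c}
  B6:   IN={b*c}   OUT={b+b}

Merge at B1: IN[B1] = OUT[B0] = {}
Applying B1's transfer function to that IN value gives OUT[B1] (row B1 above).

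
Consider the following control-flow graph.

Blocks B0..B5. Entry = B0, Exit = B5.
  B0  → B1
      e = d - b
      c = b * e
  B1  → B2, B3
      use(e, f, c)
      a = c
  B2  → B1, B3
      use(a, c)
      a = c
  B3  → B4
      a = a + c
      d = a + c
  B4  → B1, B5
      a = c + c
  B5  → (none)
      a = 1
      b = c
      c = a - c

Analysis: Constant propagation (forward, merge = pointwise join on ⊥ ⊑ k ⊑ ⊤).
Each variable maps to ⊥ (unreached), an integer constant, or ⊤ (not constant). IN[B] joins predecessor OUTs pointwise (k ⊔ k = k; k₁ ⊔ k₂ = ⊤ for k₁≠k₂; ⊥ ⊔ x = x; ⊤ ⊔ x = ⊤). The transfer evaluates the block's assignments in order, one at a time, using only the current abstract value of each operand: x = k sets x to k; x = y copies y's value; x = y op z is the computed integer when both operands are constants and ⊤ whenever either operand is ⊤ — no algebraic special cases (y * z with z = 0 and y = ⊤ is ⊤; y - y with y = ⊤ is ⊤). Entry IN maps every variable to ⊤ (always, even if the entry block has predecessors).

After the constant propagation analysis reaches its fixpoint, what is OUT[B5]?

Answer: {a: 1, b: ⊤, c: ⊤, d: ⊤, e: ⊤, f: ⊤}

Working:
Fixpoint table:
  B0:  IN=(all ⊤)  OUT=(all ⊤)
  B1:  IN=(all ⊤)  OUT=(all ⊤)
  B2:  IN=(all ⊤)  OUT=(all ⊤)
  B3:  IN=(all ⊤)  OUT=(all ⊤)
  B4:  IN=(all ⊤)  OUT=(all ⊤)
  B5:  IN=(all ⊤)  OUT={a:1; rest ⊤}

Merge at B5: IN[B5] = OUT[B4] = {a: ⊤, b: ⊤, c: ⊤, d: ⊤, e: ⊤, f: ⊤}
Applying B5's transfer function to that IN value gives OUT[B5] (row B5 above).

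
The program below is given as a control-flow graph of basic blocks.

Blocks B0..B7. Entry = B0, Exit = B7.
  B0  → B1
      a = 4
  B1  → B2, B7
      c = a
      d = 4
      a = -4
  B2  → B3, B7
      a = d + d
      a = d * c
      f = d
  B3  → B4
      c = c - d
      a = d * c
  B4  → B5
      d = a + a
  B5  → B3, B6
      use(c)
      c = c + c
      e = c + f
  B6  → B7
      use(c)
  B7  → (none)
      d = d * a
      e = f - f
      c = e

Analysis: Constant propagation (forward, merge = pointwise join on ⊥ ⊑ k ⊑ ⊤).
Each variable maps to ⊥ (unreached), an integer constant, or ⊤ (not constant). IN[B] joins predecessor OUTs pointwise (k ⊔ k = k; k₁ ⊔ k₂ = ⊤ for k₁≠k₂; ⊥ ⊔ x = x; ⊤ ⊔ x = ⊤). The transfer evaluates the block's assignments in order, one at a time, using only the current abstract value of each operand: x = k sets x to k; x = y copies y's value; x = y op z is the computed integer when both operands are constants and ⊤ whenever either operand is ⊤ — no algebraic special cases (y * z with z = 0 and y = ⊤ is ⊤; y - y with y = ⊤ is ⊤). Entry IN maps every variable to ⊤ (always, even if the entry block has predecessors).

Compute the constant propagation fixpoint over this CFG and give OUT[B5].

Answer: {a: ⊤, b: ⊤, c: ⊤, d: ⊤, e: ⊤, f: 4}

Trace:
Converged values:
  B0:   IN=(all ⊤)   OUT={a:4; rest ⊤}
  B1:   IN={a:4; rest ⊤}   OUT={a:-4, c:4, d:4; rest ⊤}
  B2:   IN={a:-4, c:4, d:4; rest ⊤}   OUT={a:16, c:4, d:4, f:4; rest ⊤}
  B3:   IN={f:4; rest ⊤}   OUT={f:4; rest ⊤}
  B4:   IN={f:4; rest ⊤}   OUT={f:4; rest ⊤}
  B5:   IN={f:4; rest ⊤}   OUT={f:4; rest ⊤}
  B6:   IN={f:4; rest ⊤}   OUT={f:4; rest ⊤}
  B7:   IN=(all ⊤)   OUT=(all ⊤)

Merge at B5: IN[B5] = OUT[B4] = {a: ⊤, b: ⊤, c: ⊤, d: ⊤, e: ⊤, f: 4}
Applying B5's transfer function to that IN value gives OUT[B5] (row B5 above).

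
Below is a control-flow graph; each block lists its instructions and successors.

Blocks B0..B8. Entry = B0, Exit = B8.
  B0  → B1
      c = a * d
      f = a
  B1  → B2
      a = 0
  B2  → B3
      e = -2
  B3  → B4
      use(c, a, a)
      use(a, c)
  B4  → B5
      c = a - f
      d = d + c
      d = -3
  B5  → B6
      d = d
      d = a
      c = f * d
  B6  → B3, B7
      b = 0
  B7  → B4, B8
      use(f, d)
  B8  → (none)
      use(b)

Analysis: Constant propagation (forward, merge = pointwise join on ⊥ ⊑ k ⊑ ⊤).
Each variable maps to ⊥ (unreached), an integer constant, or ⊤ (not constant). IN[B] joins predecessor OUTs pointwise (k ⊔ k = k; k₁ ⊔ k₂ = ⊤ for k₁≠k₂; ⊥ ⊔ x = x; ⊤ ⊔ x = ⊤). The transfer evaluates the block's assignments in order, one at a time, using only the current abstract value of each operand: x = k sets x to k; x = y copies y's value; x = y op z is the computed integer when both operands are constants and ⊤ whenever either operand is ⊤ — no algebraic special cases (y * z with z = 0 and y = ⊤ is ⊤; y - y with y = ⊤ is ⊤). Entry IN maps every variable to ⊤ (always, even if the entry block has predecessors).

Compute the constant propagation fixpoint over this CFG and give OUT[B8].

Answer: {a: 0, b: 0, c: ⊤, d: 0, e: -2, f: ⊤}

Working:
Converged values:
  B0:  IN=(all ⊤)  OUT=(all ⊤)
  B1:  IN=(all ⊤)  OUT={a:0; rest ⊤}
  B2:  IN={a:0; rest ⊤}  OUT={a:0, e:-2; rest ⊤}
  B3:  IN={a:0, e:-2; rest ⊤}  OUT={a:0, e:-2; rest ⊤}
  B4:  IN={a:0, e:-2; rest ⊤}  OUT={a:0, d:-3, e:-2; rest ⊤}
  B5:  IN={a:0, d:-3, e:-2; rest ⊤}  OUT={a:0, d:0, e:-2; rest ⊤}
  B6:  IN={a:0, d:0, e:-2; rest ⊤}  OUT={a:0, b:0, d:0, e:-2; rest ⊤}
  B7:  IN={a:0, b:0, d:0, e:-2; rest ⊤}  OUT={a:0, b:0, d:0, e:-2; rest ⊤}
  B8:  IN={a:0, b:0, d:0, e:-2; rest ⊤}  OUT={a:0, b:0, d:0, e:-2; rest ⊤}

Merge at B8: IN[B8] = OUT[B7] = {a: 0, b: 0, c: ⊤, d: 0, e: -2, f: ⊤}
Applying B8's transfer function to that IN value gives OUT[B8] (row B8 above).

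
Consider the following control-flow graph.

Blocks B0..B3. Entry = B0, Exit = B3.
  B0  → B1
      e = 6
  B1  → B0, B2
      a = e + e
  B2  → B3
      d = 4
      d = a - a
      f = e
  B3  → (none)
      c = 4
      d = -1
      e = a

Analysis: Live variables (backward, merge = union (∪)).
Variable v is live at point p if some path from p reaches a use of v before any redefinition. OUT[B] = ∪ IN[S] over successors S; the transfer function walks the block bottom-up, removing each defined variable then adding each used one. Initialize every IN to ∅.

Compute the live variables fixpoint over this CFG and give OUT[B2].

Per-block solution:
  B0:   IN={}   OUT={e}
  B1:   IN={e}   OUT={a, e}
  B2:   IN={a, e}   OUT={a}
  B3:   IN={a}   OUT={}

Merge at B2: OUT[B2] = IN[B3] = {a}

Answer: {a}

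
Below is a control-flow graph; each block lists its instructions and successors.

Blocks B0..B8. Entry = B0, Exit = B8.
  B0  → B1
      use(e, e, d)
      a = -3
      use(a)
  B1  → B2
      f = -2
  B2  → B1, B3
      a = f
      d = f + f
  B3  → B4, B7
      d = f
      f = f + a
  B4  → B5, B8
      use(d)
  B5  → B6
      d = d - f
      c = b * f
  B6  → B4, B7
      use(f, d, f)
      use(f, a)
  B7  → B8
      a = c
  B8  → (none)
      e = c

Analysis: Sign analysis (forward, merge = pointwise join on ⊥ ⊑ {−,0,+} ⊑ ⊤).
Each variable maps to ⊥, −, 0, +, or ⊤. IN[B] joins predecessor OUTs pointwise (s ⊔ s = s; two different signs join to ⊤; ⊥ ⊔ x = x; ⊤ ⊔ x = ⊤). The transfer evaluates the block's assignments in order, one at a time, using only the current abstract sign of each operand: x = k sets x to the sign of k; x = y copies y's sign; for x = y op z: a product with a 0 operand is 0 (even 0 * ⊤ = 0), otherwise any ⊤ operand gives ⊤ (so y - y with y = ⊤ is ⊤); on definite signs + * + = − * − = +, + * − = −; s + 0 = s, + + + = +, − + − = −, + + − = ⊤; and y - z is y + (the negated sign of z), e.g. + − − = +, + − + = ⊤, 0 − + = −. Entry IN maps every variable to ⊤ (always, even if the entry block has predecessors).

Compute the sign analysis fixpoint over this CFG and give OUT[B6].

Fixpoint table:
  B0: | IN=(all ⊤) | OUT={a:-; rest ⊤}
  B1: | IN={a:-; rest ⊤} | OUT={a:-, f:-; rest ⊤}
  B2: | IN={a:-, f:-; rest ⊤} | OUT={a:-, d:-, f:-; rest ⊤}
  B3: | IN={a:-, d:-, f:-; rest ⊤} | OUT={a:-, d:-, f:-; rest ⊤}
  B4: | IN={a:-, f:-; rest ⊤} | OUT={a:-, f:-; rest ⊤}
  B5: | IN={a:-, f:-; rest ⊤} | OUT={a:-, f:-; rest ⊤}
  B6: | IN={a:-, f:-; rest ⊤} | OUT={a:-, f:-; rest ⊤}
  B7: | IN={a:-, f:-; rest ⊤} | OUT={f:-; rest ⊤}
  B8: | IN={f:-; rest ⊤} | OUT={f:-; rest ⊤}

Merge at B6: IN[B6] = OUT[B5] = {a: -, b: ⊤, c: ⊤, d: ⊤, e: ⊤, f: -}
Applying B6's transfer function to that IN value gives OUT[B6] (row B6 above).

Answer: {a: -, b: ⊤, c: ⊤, d: ⊤, e: ⊤, f: -}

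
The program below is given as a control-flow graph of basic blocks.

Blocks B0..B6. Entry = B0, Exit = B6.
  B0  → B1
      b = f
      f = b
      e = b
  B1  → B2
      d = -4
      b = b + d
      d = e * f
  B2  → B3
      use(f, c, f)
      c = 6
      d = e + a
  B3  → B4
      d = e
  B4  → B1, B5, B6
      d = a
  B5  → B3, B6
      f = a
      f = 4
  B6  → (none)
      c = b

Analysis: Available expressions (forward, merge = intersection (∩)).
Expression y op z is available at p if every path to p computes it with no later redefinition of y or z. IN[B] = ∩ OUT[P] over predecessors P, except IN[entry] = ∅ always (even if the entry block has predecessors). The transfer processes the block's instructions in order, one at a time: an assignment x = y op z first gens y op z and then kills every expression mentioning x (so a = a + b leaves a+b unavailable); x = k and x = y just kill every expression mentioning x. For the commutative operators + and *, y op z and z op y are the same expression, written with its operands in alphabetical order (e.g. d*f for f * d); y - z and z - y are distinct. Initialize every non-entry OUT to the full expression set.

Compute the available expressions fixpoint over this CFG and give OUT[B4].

Per-block solution:
  B0: | IN={} | OUT={}
  B1: | IN={} | OUT={e*f}
  B2: | IN={e*f} | OUT={a+e, e*f}
  B3: | IN={a+e} | OUT={a+e}
  B4: | IN={a+e} | OUT={a+e}
  B5: | IN={a+e} | OUT={a+e}
  B6: | IN={a+e} | OUT={a+e}

Merge at B4: IN[B4] = OUT[B3] = {a+e}
Applying B4's transfer function to that IN value gives OUT[B4] (row B4 above).

Answer: {a+e}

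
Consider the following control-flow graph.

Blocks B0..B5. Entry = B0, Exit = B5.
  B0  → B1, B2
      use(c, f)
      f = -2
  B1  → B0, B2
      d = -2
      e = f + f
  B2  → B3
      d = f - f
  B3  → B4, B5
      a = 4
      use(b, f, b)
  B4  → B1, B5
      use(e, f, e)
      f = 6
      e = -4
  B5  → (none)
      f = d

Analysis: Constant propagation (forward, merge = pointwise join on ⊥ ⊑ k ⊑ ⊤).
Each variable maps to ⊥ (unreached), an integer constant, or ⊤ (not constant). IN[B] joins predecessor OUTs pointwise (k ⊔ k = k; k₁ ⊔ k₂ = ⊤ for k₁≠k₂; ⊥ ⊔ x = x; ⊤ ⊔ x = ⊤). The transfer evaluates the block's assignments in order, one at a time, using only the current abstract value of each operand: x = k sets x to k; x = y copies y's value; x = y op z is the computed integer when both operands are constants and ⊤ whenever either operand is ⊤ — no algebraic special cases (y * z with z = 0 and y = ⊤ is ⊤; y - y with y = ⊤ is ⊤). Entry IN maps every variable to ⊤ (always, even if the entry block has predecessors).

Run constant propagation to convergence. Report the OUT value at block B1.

Fixpoint table:
  B0:  IN=(all ⊤)  OUT={f:-2; rest ⊤}
  B1:  IN=(all ⊤)  OUT={d:-2; rest ⊤}
  B2:  IN=(all ⊤)  OUT=(all ⊤)
  B3:  IN=(all ⊤)  OUT={a:4; rest ⊤}
  B4:  IN={a:4; rest ⊤}  OUT={a:4, e:-4, f:6; rest ⊤}
  B5:  IN={a:4; rest ⊤}  OUT={a:4; rest ⊤}

Merge at B1: IN[B1] = OUT[B0] ⊔ OUT[B4] = {a: ⊤, b: ⊤, c: ⊤, d: ⊤, e: ⊤, f: ⊤}
Applying B1's transfer function to that IN value gives OUT[B1] (row B1 above).

Answer: {a: ⊤, b: ⊤, c: ⊤, d: -2, e: ⊤, f: ⊤}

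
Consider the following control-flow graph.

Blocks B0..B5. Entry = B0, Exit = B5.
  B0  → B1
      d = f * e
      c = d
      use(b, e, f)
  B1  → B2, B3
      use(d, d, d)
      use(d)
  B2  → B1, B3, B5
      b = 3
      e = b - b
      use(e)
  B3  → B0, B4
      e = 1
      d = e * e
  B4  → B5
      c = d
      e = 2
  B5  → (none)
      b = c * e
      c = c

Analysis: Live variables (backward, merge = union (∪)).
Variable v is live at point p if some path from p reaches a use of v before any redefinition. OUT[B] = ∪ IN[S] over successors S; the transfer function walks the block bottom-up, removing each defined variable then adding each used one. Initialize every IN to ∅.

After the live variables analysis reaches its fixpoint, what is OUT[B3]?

Answer: {b, d, e, f}

Working:
Converged values:
  B0:   IN={b, e, f}   OUT={b, c, d, f}
  B1:   IN={b, c, d, f}   OUT={b, c, d, f}
  B2:   IN={c, d, f}   OUT={b, c, d, e, f}
  B3:   IN={b, f}   OUT={b, d, e, f}
  B4:   IN={d}   OUT={c, e}
  B5:   IN={c, e}   OUT={}

Merge at B3: OUT[B3] = IN[B0] ⊔ IN[B4] = {b, d, e, f}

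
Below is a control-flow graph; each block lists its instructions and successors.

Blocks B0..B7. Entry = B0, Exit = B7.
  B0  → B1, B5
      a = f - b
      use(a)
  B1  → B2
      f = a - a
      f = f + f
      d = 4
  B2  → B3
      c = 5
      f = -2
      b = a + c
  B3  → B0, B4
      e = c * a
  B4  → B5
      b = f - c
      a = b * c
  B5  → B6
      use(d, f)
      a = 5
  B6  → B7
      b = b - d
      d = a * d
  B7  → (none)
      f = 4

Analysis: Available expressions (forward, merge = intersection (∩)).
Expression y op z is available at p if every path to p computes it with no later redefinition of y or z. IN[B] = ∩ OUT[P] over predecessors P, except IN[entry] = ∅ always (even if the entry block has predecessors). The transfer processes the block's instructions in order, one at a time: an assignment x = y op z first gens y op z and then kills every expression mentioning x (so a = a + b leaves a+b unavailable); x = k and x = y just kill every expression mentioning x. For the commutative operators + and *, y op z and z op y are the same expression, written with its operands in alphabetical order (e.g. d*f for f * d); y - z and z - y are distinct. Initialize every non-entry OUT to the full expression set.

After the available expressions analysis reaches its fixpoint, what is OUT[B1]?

Per-block solution:
  B0:  IN={}  OUT={f-b}
  B1:  IN={f-b}  OUT={a-a}
  B2:  IN={a-a}  OUT={a+c, a-a}
  B3:  IN={a+c, a-a}  OUT={a*c, a+c, a-a}
  B4:  IN={a*c, a+c, a-a}  OUT={b*c, f-c}
  B5:  IN={}  OUT={}
  B6:  IN={}  OUT={}
  B7:  IN={}  OUT={}

Merge at B1: IN[B1] = OUT[B0] = {f-b}
Applying B1's transfer function to that IN value gives OUT[B1] (row B1 above).

Answer: {a-a}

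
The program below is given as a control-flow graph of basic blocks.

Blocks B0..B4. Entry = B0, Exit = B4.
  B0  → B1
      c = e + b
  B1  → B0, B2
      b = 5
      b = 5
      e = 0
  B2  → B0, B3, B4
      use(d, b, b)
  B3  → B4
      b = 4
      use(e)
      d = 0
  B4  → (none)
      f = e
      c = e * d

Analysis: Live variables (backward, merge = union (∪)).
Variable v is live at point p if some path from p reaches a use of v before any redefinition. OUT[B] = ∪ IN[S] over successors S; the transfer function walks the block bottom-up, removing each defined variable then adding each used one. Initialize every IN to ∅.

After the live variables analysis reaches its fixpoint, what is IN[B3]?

Answer: {e}

Trace:
Fixpoint table:
  B0: | IN={b, d, e} | OUT={d}
  B1: | IN={d} | OUT={b, d, e}
  B2: | IN={b, d, e} | OUT={b, d, e}
  B3: | IN={e} | OUT={d, e}
  B4: | IN={d, e} | OUT={}

Merge at B3: OUT[B3] = IN[B4] = {d, e}
Applying B3's transfer function to that OUT value gives IN[B3] (row B3 above).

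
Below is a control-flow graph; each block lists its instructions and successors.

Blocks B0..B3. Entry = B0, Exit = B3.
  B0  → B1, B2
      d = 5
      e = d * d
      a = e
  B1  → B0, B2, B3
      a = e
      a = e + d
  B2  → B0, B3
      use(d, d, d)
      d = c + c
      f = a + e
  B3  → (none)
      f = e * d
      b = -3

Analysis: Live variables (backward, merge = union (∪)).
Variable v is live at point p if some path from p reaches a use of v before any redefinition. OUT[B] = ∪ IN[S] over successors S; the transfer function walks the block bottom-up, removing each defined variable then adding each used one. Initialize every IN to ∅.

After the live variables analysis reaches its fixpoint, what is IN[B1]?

Answer: {c, d, e}

Derivation:
Per-block solution:
  B0: | IN={c} | OUT={a, c, d, e}
  B1: | IN={c, d, e} | OUT={a, c, d, e}
  B2: | IN={a, c, d, e} | OUT={c, d, e}
  B3: | IN={d, e} | OUT={}

Merge at B1: OUT[B1] = IN[B0] ⊔ IN[B2] ⊔ IN[B3] = {a, c, d, e}
Applying B1's transfer function to that OUT value gives IN[B1] (row B1 above).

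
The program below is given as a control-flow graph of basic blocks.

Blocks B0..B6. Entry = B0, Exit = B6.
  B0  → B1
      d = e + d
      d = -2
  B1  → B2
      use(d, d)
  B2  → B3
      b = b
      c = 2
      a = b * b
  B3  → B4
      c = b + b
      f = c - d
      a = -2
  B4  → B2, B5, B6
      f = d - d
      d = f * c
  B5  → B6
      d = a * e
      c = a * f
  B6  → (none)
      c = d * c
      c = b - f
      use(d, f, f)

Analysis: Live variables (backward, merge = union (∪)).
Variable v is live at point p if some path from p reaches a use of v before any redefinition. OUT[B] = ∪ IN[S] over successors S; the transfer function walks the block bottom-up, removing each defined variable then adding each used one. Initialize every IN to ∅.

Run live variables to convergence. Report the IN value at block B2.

Per-block solution:
  B0:  IN={b, d, e}  OUT={b, d, e}
  B1:  IN={b, d, e}  OUT={b, d, e}
  B2:  IN={b, d, e}  OUT={b, d, e}
  B3:  IN={b, d, e}  OUT={a, b, c, d, e}
  B4:  IN={a, b, c, d, e}  OUT={a, b, c, d, e, f}
  B5:  IN={a, b, e, f}  OUT={b, c, d, f}
  B6:  IN={b, c, d, f}  OUT={}

Merge at B2: OUT[B2] = IN[B3] = {b, d, e}
Applying B2's transfer function to that OUT value gives IN[B2] (row B2 above).

Answer: {b, d, e}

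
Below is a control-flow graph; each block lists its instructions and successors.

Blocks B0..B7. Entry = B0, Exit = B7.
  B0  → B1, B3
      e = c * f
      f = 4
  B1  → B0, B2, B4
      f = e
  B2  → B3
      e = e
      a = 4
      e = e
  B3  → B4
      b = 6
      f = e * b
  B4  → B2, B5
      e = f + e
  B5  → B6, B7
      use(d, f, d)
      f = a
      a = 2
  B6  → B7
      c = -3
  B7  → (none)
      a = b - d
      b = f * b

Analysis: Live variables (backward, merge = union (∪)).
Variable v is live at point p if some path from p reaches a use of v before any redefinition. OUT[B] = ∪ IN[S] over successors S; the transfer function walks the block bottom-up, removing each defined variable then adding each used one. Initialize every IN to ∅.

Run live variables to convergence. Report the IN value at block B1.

Fixpoint table:
  B0:   IN={a, b, c, d, f}   OUT={a, b, c, d, e}
  B1:   IN={a, b, c, d, e}   OUT={a, b, c, d, e, f}
  B2:   IN={d, e}   OUT={a, d, e}
  B3:   IN={a, d, e}   OUT={a, b, d, e, f}
  B4:   IN={a, b, d, e, f}   OUT={a, b, d, e, f}
  B5:   IN={a, b, d, f}   OUT={b, d, f}
  B6:   IN={b, d, f}   OUT={b, d, f}
  B7:   IN={b, d, f}   OUT={}

Merge at B1: OUT[B1] = IN[B0] ⊔ IN[B2] ⊔ IN[B4] = {a, b, c, d, e, f}
Applying B1's transfer function to that OUT value gives IN[B1] (row B1 above).

Answer: {a, b, c, d, e}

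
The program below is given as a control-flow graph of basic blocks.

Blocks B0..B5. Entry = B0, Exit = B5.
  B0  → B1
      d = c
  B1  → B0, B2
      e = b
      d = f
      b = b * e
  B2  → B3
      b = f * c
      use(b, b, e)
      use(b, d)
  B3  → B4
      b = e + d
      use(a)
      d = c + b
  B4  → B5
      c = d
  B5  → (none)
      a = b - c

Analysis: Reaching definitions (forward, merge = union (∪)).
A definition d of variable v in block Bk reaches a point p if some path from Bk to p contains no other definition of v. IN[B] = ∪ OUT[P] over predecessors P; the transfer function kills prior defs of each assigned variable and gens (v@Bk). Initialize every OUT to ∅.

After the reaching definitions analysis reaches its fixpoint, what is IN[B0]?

Answer: {b@B1, d@B1, e@B1}

Derivation:
Fixpoint table:
  B0: | IN={b@B1, d@B1, e@B1} | OUT={b@B1, d@B0, e@B1}
  B1: | IN={b@B1, d@B0, e@B1} | OUT={b@B1, d@B1, e@B1}
  B2: | IN={b@B1, d@B1, e@B1} | OUT={b@B2, d@B1, e@B1}
  B3: | IN={b@B2, d@B1, e@B1} | OUT={b@B3, d@B3, e@B1}
  B4: | IN={b@B3, d@B3, e@B1} | OUT={b@B3, c@B4, d@B3, e@B1}
  B5: | IN={b@B3, c@B4, d@B3, e@B1} | OUT={a@B5, b@B3, c@B4, d@B3, e@B1}

Merge at B0 (entry node, so the boundary value {} is joined with the incoming edge(s)): IN[B0] = {} ⊔ OUT[B1] = {b@B1, d@B1, e@B1}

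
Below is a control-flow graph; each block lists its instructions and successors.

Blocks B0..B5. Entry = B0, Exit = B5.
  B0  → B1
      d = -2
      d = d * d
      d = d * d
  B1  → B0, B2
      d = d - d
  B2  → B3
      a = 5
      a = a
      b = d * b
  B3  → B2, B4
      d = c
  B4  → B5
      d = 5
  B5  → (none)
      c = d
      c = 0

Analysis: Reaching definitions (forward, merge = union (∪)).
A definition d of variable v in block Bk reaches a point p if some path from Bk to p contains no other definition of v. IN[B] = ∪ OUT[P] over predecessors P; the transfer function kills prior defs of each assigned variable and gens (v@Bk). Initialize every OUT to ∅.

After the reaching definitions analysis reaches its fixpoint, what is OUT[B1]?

Answer: {d@B1}

Derivation:
Converged values:
  B0:   IN={d@B1}   OUT={d@B0}
  B1:   IN={d@B0}   OUT={d@B1}
  B2:   IN={a@B2, b@B2, d@B1, d@B3}   OUT={a@B2, b@B2, d@B1, d@B3}
  B3:   IN={a@B2, b@B2, d@B1, d@B3}   OUT={a@B2, b@B2, d@B3}
  B4:   IN={a@B2, b@B2, d@B3}   OUT={a@B2, b@B2, d@B4}
  B5:   IN={a@B2, b@B2, d@B4}   OUT={a@B2, b@B2, c@B5, d@B4}

Merge at B1: IN[B1] = OUT[B0] = {d@B0}
Applying B1's transfer function to that IN value gives OUT[B1] (row B1 above).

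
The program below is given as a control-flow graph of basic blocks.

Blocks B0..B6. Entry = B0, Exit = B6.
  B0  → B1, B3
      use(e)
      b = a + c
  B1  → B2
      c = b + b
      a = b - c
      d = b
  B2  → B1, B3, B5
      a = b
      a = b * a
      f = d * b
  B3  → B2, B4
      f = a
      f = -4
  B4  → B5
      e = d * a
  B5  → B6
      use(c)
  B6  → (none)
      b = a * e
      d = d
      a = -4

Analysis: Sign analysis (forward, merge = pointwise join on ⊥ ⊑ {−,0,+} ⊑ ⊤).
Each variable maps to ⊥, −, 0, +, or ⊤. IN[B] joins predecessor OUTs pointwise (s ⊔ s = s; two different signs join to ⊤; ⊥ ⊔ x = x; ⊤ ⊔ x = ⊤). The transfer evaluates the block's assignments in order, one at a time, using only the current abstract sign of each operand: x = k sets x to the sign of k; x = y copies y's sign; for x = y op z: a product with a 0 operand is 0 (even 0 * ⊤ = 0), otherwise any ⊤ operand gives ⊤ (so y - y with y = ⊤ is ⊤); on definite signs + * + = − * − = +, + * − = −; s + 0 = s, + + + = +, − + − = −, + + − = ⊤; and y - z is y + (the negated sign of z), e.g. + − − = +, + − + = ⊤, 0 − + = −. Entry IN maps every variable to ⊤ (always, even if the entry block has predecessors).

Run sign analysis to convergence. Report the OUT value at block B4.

Answer: {a: ⊤, b: ⊤, c: ⊤, d: ⊤, e: ⊤, f: -}

Trace:
Converged values:
  B0:   IN=(all ⊤)   OUT=(all ⊤)
  B1:   IN=(all ⊤)   OUT=(all ⊤)
  B2:   IN=(all ⊤)   OUT=(all ⊤)
  B3:   IN=(all ⊤)   OUT={f:-; rest ⊤}
  B4:   IN={f:-; rest ⊤}   OUT={f:-; rest ⊤}
  B5:   IN=(all ⊤)   OUT=(all ⊤)
  B6:   IN=(all ⊤)   OUT={a:-; rest ⊤}

Merge at B4: IN[B4] = OUT[B3] = {a: ⊤, b: ⊤, c: ⊤, d: ⊤, e: ⊤, f: -}
Applying B4's transfer function to that IN value gives OUT[B4] (row B4 above).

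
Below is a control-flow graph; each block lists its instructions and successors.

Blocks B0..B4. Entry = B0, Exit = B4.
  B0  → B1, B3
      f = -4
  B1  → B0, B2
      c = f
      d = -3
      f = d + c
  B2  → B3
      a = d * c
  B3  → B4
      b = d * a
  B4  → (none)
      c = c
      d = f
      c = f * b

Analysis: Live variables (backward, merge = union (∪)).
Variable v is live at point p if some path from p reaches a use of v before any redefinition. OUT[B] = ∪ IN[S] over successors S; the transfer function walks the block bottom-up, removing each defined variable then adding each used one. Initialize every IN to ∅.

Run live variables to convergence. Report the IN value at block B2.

Per-block solution:
  B0:  IN={a, c, d}  OUT={a, c, d, f}
  B1:  IN={a, f}  OUT={a, c, d, f}
  B2:  IN={c, d, f}  OUT={a, c, d, f}
  B3:  IN={a, c, d, f}  OUT={b, c, f}
  B4:  IN={b, c, f}  OUT={}

Merge at B2: OUT[B2] = IN[B3] = {a, c, d, f}
Applying B2's transfer function to that OUT value gives IN[B2] (row B2 above).

Answer: {c, d, f}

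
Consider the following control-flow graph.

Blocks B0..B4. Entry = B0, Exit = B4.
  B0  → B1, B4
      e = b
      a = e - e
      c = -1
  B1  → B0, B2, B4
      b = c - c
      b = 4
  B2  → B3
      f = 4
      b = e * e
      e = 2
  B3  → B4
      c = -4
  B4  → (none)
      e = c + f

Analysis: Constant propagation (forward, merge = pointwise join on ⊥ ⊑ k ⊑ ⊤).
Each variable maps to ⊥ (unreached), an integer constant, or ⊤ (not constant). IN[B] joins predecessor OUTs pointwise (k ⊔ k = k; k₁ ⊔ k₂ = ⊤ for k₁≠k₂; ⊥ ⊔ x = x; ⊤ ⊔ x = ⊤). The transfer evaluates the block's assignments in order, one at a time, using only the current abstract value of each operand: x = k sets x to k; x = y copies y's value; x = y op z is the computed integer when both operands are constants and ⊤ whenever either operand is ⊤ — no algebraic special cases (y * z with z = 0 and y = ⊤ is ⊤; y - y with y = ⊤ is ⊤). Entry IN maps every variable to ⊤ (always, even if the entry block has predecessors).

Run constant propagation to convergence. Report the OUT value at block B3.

Fixpoint table:
  B0:   IN=(all ⊤)   OUT={c:-1; rest ⊤}
  B1:   IN={c:-1; rest ⊤}   OUT={b:4, c:-1; rest ⊤}
  B2:   IN={b:4, c:-1; rest ⊤}   OUT={c:-1, e:2, f:4; rest ⊤}
  B3:   IN={c:-1, e:2, f:4; rest ⊤}   OUT={c:-4, e:2, f:4; rest ⊤}
  B4:   IN=(all ⊤)   OUT=(all ⊤)

Merge at B3: IN[B3] = OUT[B2] = {a: ⊤, b: ⊤, c: -1, d: ⊤, e: 2, f: 4}
Applying B3's transfer function to that IN value gives OUT[B3] (row B3 above).

Answer: {a: ⊤, b: ⊤, c: -4, d: ⊤, e: 2, f: 4}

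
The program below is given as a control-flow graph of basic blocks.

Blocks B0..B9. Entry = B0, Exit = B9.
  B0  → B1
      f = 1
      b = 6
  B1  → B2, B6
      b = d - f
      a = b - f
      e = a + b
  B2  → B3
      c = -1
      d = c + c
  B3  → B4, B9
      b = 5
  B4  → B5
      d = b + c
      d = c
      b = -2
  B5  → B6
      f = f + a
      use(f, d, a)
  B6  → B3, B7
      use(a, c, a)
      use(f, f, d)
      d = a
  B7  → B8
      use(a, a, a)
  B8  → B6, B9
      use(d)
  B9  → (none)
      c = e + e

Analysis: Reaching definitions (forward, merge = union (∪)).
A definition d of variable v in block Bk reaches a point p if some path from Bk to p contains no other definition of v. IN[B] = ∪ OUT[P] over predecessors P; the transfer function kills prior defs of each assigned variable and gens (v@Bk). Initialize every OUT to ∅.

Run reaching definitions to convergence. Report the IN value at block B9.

Converged values:
  B0:  IN={}  OUT={b@B0, f@B0}
  B1:  IN={b@B0, f@B0}  OUT={a@B1, b@B1, e@B1, f@B0}
  B2:  IN={a@B1, b@B1, e@B1, f@B0}  OUT={a@B1, b@B1, c@B2, d@B2, e@B1, f@B0}
  B3:  IN={a@B1, b@B1, b@B4, c@B2, d@B2, d@B6, e@B1, f@B0, f@B5}  OUT={a@B1, b@B3, c@B2, d@B2, d@B6, e@B1, f@B0, f@B5}
  B4:  IN={a@B1, b@B3, c@B2, d@B2, d@B6, e@B1, f@B0, f@B5}  OUT={a@B1, b@B4, c@B2, d@B4, e@B1, f@B0, f@B5}
  B5:  IN={a@B1, b@B4, c@B2, d@B4, e@B1, f@B0, f@B5}  OUT={a@B1, b@B4, c@B2, d@B4, e@B1, f@B5}
  B6:  IN={a@B1, b@B1, b@B4, c@B2, d@B4, d@B6, e@B1, f@B0, f@B5}  OUT={a@B1, b@B1, b@B4, c@B2, d@B6, e@B1, f@B0, f@B5}
  B7:  IN={a@B1, b@B1, b@B4, c@B2, d@B6, e@B1, f@B0, f@B5}  OUT={a@B1, b@B1, b@B4, c@B2, d@B6, e@B1, f@B0, f@B5}
  B8:  IN={a@B1, b@B1, b@B4, c@B2, d@B6, e@B1, f@B0, f@B5}  OUT={a@B1, b@B1, b@B4, c@B2, d@B6, e@B1, f@B0, f@B5}
  B9:  IN={a@B1, b@B1, b@B3, b@B4, c@B2, d@B2, d@B6, e@B1, f@B0, f@B5}  OUT={a@B1, b@B1, b@B3, b@B4, c@B9, d@B2, d@B6, e@B1, f@B0, f@B5}

Merge at B9: IN[B9] = OUT[B3] ⊔ OUT[B8] = {a@B1, b@B1, b@B3, b@B4, c@B2, d@B2, d@B6, e@B1, f@B0, f@B5}

Answer: {a@B1, b@B1, b@B3, b@B4, c@B2, d@B2, d@B6, e@B1, f@B0, f@B5}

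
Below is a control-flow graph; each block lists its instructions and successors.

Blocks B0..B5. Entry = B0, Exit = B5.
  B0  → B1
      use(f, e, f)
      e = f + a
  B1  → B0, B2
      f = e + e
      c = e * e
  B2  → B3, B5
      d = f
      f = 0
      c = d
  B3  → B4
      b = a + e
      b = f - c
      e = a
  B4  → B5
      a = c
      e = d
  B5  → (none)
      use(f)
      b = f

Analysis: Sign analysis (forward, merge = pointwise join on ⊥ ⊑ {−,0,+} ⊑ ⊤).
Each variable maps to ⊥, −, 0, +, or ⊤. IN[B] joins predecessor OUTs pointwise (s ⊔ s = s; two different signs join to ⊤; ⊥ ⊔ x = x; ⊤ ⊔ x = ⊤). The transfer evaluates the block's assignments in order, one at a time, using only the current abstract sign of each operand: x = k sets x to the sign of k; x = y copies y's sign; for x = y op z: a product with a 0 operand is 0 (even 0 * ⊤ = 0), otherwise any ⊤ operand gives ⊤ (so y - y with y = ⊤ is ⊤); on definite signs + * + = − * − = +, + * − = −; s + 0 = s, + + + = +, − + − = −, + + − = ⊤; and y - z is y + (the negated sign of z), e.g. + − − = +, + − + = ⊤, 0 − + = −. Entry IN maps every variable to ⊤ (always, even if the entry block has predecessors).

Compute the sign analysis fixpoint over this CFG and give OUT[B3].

Answer: {a: ⊤, b: ⊤, c: ⊤, d: ⊤, e: ⊤, f: 0}

Trace:
Fixpoint table:
  B0:   IN=(all ⊤)   OUT=(all ⊤)
  B1:   IN=(all ⊤)   OUT=(all ⊤)
  B2:   IN=(all ⊤)   OUT={f:0; rest ⊤}
  B3:   IN={f:0; rest ⊤}   OUT={f:0; rest ⊤}
  B4:   IN={f:0; rest ⊤}   OUT={f:0; rest ⊤}
  B5:   IN={f:0; rest ⊤}   OUT={b:0, f:0; rest ⊤}

Merge at B3: IN[B3] = OUT[B2] = {a: ⊤, b: ⊤, c: ⊤, d: ⊤, e: ⊤, f: 0}
Applying B3's transfer function to that IN value gives OUT[B3] (row B3 above).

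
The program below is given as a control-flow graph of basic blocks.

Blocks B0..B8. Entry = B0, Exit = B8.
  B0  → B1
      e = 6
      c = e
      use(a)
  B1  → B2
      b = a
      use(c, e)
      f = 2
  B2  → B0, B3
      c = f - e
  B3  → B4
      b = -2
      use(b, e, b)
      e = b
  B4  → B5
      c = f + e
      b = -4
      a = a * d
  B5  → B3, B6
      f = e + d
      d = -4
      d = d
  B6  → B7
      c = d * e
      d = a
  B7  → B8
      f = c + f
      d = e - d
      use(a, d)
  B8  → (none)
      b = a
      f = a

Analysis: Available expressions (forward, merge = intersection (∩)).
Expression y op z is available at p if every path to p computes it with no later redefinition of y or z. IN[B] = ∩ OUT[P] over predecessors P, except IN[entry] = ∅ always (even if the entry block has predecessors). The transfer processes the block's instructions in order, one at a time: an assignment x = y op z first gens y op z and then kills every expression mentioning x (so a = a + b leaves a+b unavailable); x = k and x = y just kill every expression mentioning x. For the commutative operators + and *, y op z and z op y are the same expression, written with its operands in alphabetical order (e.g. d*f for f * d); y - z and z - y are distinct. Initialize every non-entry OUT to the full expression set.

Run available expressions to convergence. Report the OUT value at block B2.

Per-block solution:
  B0:  IN={}  OUT={}
  B1:  IN={}  OUT={}
  B2:  IN={}  OUT={f-e}
  B3:  IN={}  OUT={}
  B4:  IN={}  OUT={e+f}
  B5:  IN={e+f}  OUT={}
  B6:  IN={}  OUT={}
  B7:  IN={}  OUT={}
  B8:  IN={}  OUT={}

Merge at B2: IN[B2] = OUT[B1] = {}
Applying B2's transfer function to that IN value gives OUT[B2] (row B2 above).

Answer: {f-e}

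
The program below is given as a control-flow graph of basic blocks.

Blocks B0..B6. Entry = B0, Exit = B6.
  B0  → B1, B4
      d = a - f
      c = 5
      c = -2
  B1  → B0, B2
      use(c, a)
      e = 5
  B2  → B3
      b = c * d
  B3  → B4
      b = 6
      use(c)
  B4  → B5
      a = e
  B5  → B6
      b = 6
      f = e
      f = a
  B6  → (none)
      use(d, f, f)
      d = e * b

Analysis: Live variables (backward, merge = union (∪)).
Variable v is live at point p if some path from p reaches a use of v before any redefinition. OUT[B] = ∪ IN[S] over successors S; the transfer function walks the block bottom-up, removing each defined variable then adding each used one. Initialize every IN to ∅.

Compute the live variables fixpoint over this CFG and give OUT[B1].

Fixpoint table:
  B0:   IN={a, e, f}   OUT={a, c, d, e, f}
  B1:   IN={a, c, d, f}   OUT={a, c, d, e, f}
  B2:   IN={c, d, e}   OUT={c, d, e}
  B3:   IN={c, d, e}   OUT={d, e}
  B4:   IN={d, e}   OUT={a, d, e}
  B5:   IN={a, d, e}   OUT={b, d, e, f}
  B6:   IN={b, d, e, f}   OUT={}

Merge at B1: OUT[B1] = IN[B0] ⊔ IN[B2] = {a, c, d, e, f}

Answer: {a, c, d, e, f}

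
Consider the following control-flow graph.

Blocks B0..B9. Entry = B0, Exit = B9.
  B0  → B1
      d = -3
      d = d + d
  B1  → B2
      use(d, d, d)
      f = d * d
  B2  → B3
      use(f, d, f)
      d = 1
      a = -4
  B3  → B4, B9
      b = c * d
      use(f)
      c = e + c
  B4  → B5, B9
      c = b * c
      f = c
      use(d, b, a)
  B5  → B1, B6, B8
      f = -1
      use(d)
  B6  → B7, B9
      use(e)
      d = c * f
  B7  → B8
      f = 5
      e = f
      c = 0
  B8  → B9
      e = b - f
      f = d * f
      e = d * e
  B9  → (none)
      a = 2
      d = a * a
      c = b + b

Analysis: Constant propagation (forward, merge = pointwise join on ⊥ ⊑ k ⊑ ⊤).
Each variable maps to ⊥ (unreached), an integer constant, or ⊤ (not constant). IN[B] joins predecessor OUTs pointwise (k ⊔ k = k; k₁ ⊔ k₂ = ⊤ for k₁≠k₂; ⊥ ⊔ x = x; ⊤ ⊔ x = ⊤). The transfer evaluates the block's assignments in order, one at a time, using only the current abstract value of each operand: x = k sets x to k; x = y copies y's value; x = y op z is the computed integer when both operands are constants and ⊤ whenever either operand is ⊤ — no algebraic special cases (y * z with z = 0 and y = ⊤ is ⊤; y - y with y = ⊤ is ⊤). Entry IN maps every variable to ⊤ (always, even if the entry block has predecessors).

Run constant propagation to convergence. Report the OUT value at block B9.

Fixpoint table:
  B0:   IN=(all ⊤)   OUT={d:-6; rest ⊤}
  B1:   IN=(all ⊤)   OUT=(all ⊤)
  B2:   IN=(all ⊤)   OUT={a:-4, d:1; rest ⊤}
  B3:   IN={a:-4, d:1; rest ⊤}   OUT={a:-4, d:1; rest ⊤}
  B4:   IN={a:-4, d:1; rest ⊤}   OUT={a:-4, d:1; rest ⊤}
  B5:   IN={a:-4, d:1; rest ⊤}   OUT={a:-4, d:1, f:-1; rest ⊤}
  B6:   IN={a:-4, d:1, f:-1; rest ⊤}   OUT={a:-4, f:-1; rest ⊤}
  B7:   IN={a:-4, f:-1; rest ⊤}   OUT={a:-4, c:0, e:5, f:5; rest ⊤}
  B8:   IN={a:-4; rest ⊤}   OUT={a:-4; rest ⊤}
  B9:   IN={a:-4; rest ⊤}   OUT={a:2, d:4; rest ⊤}

Merge at B9: IN[B9] = OUT[B3] ⊔ OUT[B4] ⊔ OUT[B6] ⊔ OUT[B8] = {a: -4, b: ⊤, c: ⊤, d: ⊤, e: ⊤, f: ⊤}
Applying B9's transfer function to that IN value gives OUT[B9] (row B9 above).

Answer: {a: 2, b: ⊤, c: ⊤, d: 4, e: ⊤, f: ⊤}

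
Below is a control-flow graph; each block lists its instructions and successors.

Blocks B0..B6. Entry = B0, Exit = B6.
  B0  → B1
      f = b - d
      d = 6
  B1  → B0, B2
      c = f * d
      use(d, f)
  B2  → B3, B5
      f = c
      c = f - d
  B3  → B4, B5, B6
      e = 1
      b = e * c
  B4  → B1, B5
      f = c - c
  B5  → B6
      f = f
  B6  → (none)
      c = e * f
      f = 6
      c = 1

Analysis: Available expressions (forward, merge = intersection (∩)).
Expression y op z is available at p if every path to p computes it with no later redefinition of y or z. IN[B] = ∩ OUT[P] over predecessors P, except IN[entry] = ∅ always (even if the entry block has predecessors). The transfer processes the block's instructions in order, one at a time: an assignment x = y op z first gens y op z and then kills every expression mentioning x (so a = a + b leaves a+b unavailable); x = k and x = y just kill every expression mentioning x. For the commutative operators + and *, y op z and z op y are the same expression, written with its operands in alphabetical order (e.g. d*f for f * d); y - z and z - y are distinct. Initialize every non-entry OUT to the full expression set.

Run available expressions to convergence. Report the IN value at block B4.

Fixpoint table:
  B0: | IN={} | OUT={}
  B1: | IN={} | OUT={d*f}
  B2: | IN={d*f} | OUT={f-d}
  B3: | IN={f-d} | OUT={c*e, f-d}
  B4: | IN={c*e, f-d} | OUT={c*e, c-c}
  B5: | IN={} | OUT={}
  B6: | IN={} | OUT={}

Merge at B4: IN[B4] = OUT[B3] = {c*e, f-d}

Answer: {c*e, f-d}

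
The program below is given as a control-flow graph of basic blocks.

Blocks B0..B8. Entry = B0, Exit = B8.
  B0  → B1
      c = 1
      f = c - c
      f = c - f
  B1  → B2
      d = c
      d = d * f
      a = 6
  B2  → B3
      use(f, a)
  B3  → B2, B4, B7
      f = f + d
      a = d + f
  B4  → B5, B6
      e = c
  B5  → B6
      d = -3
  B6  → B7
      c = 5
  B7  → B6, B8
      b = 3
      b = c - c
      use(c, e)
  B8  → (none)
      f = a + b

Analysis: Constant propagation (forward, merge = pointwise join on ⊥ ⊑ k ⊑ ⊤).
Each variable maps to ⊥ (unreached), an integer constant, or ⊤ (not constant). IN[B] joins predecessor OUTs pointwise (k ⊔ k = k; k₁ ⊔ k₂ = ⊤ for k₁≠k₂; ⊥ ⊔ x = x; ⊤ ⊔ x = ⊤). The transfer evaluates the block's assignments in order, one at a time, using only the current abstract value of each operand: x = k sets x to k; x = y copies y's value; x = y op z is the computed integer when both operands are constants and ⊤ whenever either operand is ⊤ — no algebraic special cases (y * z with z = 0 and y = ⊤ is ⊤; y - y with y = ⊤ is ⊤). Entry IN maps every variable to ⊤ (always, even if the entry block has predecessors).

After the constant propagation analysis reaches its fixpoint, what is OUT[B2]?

Converged values:
  B0:   IN=(all ⊤)   OUT={c:1, f:1; rest ⊤}
  B1:   IN={c:1, f:1; rest ⊤}   OUT={a:6, c:1, d:1, f:1; rest ⊤}
  B2:   IN={c:1, d:1; rest ⊤}   OUT={c:1, d:1; rest ⊤}
  B3:   IN={c:1, d:1; rest ⊤}   OUT={c:1, d:1; rest ⊤}
  B4:   IN={c:1, d:1; rest ⊤}   OUT={c:1, d:1, e:1; rest ⊤}
  B5:   IN={c:1, d:1, e:1; rest ⊤}   OUT={c:1, d:-3, e:1; rest ⊤}
  B6:   IN=(all ⊤)   OUT={c:5; rest ⊤}
  B7:   IN=(all ⊤)   OUT=(all ⊤)
  B8:   IN=(all ⊤)   OUT=(all ⊤)

Merge at B2: IN[B2] = OUT[B1] ⊔ OUT[B3] = {a: ⊤, b: ⊤, c: 1, d: 1, e: ⊤, f: ⊤}
Applying B2's transfer function to that IN value gives OUT[B2] (row B2 above).

Answer: {a: ⊤, b: ⊤, c: 1, d: 1, e: ⊤, f: ⊤}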